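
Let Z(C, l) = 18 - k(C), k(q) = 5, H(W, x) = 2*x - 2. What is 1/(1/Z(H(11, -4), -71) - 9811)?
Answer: -13/127542 ≈ -0.00010193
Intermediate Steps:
H(W, x) = -2 + 2*x
Z(C, l) = 13 (Z(C, l) = 18 - 1*5 = 18 - 5 = 13)
1/(1/Z(H(11, -4), -71) - 9811) = 1/(1/13 - 9811) = 1/(-127542/13) = -13/127542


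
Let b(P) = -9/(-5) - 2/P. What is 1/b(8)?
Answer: 20/31 ≈ 0.64516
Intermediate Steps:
b(P) = 9/5 - 2/P (b(P) = -9*(-⅕) - 2/P = 9/5 - 2/P)
1/b(8) = 1/(9/5 - 2/8) = 1/(9/5 - 2*⅛) = 1/(9/5 - ¼) = 1/(31/20) = 20/31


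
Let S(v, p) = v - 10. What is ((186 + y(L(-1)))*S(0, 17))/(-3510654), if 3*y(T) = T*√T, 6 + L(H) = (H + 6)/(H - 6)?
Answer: 310/585109 - 235*I*√329/258033069 ≈ 0.00052982 - 1.6519e-5*I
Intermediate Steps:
L(H) = -6 + (6 + H)/(-6 + H) (L(H) = -6 + (H + 6)/(H - 6) = -6 + (6 + H)/(-6 + H))
S(v, p) = -10 + v
y(T) = T^(3/2)/3 (y(T) = (T*√T)/3 = T^(3/2)/3)
((186 + y(L(-1)))*S(0, 17))/(-3510654) = ((186 + ((42 - 5*(-1))/(-6 - 1))^(3/2)/3)*(-10 + 0))/(-3510654) = ((186 + ((42 + 5)/(-7))^(3/2)/3)*(-10))*(-1/3510654) = ((186 + (-⅐*47)^(3/2)/3)*(-10))*(-1/3510654) = ((186 + (-47/7)^(3/2)/3)*(-10))*(-1/3510654) = ((186 + (-47*I*√329/49)/3)*(-10))*(-1/3510654) = ((186 - 47*I*√329/147)*(-10))*(-1/3510654) = (-1860 + 470*I*√329/147)*(-1/3510654) = 310/585109 - 235*I*√329/258033069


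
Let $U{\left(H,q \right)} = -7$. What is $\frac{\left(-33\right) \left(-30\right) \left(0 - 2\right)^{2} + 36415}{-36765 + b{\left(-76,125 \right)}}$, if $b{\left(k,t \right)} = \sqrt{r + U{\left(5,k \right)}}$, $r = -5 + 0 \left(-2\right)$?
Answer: $- \frac{494795625}{450555079} - \frac{80750 i \sqrt{3}}{1351665237} \approx -1.0982 - 0.00010347 i$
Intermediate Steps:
$r = -5$ ($r = -5 + 0 = -5$)
$b{\left(k,t \right)} = 2 i \sqrt{3}$ ($b{\left(k,t \right)} = \sqrt{-5 - 7} = \sqrt{-12} = 2 i \sqrt{3}$)
$\frac{\left(-33\right) \left(-30\right) \left(0 - 2\right)^{2} + 36415}{-36765 + b{\left(-76,125 \right)}} = \frac{\left(-33\right) \left(-30\right) \left(0 - 2\right)^{2} + 36415}{-36765 + 2 i \sqrt{3}} = \frac{990 \left(-2\right)^{2} + 36415}{-36765 + 2 i \sqrt{3}} = \frac{990 \cdot 4 + 36415}{-36765 + 2 i \sqrt{3}} = \frac{3960 + 36415}{-36765 + 2 i \sqrt{3}} = \frac{40375}{-36765 + 2 i \sqrt{3}}$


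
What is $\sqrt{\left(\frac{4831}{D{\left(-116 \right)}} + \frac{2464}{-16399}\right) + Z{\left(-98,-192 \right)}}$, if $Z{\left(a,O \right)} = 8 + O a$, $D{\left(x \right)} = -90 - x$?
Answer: $\frac{3 \sqrt{725867809654}}{18538} \approx 137.88$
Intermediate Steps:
$\sqrt{\left(\frac{4831}{D{\left(-116 \right)}} + \frac{2464}{-16399}\right) + Z{\left(-98,-192 \right)}} = \sqrt{\left(\frac{4831}{-90 - -116} + \frac{2464}{-16399}\right) + \left(8 - -18816\right)} = \sqrt{\left(\frac{4831}{-90 + 116} + 2464 \left(- \frac{1}{16399}\right)\right) + \left(8 + 18816\right)} = \sqrt{\left(\frac{4831}{26} - \frac{2464}{16399}\right) + 18824} = \sqrt{\frac{79159505}{426374} + 18824} = \sqrt{\frac{8105223681}{426374}} = \frac{3 \sqrt{725867809654}}{18538}$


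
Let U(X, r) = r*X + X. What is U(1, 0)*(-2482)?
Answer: -2482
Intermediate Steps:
U(X, r) = X + X*r (U(X, r) = X*r + X = X + X*r)
U(1, 0)*(-2482) = (1*(1 + 0))*(-2482) = (1*1)*(-2482) = 1*(-2482) = -2482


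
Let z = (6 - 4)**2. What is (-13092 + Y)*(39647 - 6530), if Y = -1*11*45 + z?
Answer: -449828211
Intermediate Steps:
z = 4 (z = 2**2 = 4)
Y = -491 (Y = -1*11*45 + 4 = -11*45 + 4 = -495 + 4 = -491)
(-13092 + Y)*(39647 - 6530) = (-13092 - 491)*(39647 - 6530) = -13583*33117 = -449828211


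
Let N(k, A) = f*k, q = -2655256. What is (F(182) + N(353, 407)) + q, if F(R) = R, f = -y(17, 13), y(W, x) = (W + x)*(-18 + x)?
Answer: -2602124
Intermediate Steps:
y(W, x) = (-18 + x)*(W + x)
f = 150 (f = -(13² - 18*17 - 18*13 + 17*13) = -(169 - 306 - 234 + 221) = -1*(-150) = 150)
N(k, A) = 150*k
(F(182) + N(353, 407)) + q = (182 + 150*353) - 2655256 = (182 + 52950) - 2655256 = 53132 - 2655256 = -2602124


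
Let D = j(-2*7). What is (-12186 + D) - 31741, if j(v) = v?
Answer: -43941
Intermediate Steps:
D = -14 (D = -2*7 = -14)
(-12186 + D) - 31741 = (-12186 - 14) - 31741 = -12200 - 31741 = -43941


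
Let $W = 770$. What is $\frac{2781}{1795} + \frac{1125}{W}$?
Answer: $\frac{832149}{276430} \approx 3.0103$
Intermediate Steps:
$\frac{2781}{1795} + \frac{1125}{W} = \frac{2781}{1795} + \frac{1125}{770} = 2781 \cdot \frac{1}{1795} + 1125 \cdot \frac{1}{770} = \frac{2781}{1795} + \frac{225}{154} = \frac{832149}{276430}$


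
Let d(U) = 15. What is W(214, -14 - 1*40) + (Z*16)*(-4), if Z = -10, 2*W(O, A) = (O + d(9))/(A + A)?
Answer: 138011/216 ≈ 638.94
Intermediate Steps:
W(O, A) = (15 + O)/(4*A) (W(O, A) = ((O + 15)/(A + A))/2 = ((15 + O)/((2*A)))/2 = ((15 + O)*(1/(2*A)))/2 = ((15 + O)/(2*A))/2 = (15 + O)/(4*A))
W(214, -14 - 1*40) + (Z*16)*(-4) = (15 + 214)/(4*(-14 - 1*40)) - 10*16*(-4) = (¼)*229/(-14 - 40) - 160*(-4) = (¼)*229/(-54) + 640 = (¼)*(-1/54)*229 + 640 = -229/216 + 640 = 138011/216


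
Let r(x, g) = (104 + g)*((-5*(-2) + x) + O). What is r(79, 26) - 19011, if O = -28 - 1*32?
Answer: -15241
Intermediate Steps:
O = -60 (O = -28 - 32 = -60)
r(x, g) = (-50 + x)*(104 + g) (r(x, g) = (104 + g)*((-5*(-2) + x) - 60) = (104 + g)*((10 + x) - 60) = (104 + g)*(-50 + x) = (-50 + x)*(104 + g))
r(79, 26) - 19011 = (-5200 - 50*26 + 104*79 + 26*79) - 19011 = (-5200 - 1300 + 8216 + 2054) - 19011 = 3770 - 19011 = -15241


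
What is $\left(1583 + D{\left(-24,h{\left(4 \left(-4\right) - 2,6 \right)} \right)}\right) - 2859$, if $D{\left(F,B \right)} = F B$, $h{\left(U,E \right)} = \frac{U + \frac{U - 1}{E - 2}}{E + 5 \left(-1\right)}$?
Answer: $-730$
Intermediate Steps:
$h{\left(U,E \right)} = \frac{U + \frac{-1 + U}{-2 + E}}{-5 + E}$ ($h{\left(U,E \right)} = \frac{U + \frac{-1 + U}{-2 + E}}{E - 5} = \frac{U + \frac{-1 + U}{-2 + E}}{-5 + E}$)
$D{\left(F,B \right)} = B F$
$\left(1583 + D{\left(-24,h{\left(4 \left(-4\right) - 2,6 \right)} \right)}\right) - 2859 = \left(1583 + \frac{-1 - \left(4 \left(-4\right) - 2\right) + 6 \left(4 \left(-4\right) - 2\right)}{10 + 6^{2} - 42} \left(-24\right)\right) - 2859 = \left(1583 + \frac{-1 - \left(-16 - 2\right) + 6 \left(-16 - 2\right)}{10 + 36 - 42} \left(-24\right)\right) - 2859 = \left(1583 + \frac{-1 - -18 + 6 \left(-18\right)}{4} \left(-24\right)\right) - 2859 = \left(1583 + \frac{-1 + 18 - 108}{4} \left(-24\right)\right) - 2859 = \left(1583 + \frac{1}{4} \left(-91\right) \left(-24\right)\right) - 2859 = \left(1583 - -546\right) - 2859 = \left(1583 + 546\right) - 2859 = 2129 - 2859 = -730$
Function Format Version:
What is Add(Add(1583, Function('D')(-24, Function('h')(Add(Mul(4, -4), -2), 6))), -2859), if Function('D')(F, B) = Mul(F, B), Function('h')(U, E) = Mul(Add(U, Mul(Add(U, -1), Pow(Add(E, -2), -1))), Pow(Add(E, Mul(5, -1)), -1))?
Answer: -730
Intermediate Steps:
Function('h')(U, E) = Mul(Pow(Add(-5, E), -1), Add(U, Mul(Pow(Add(-2, E), -1), Add(-1, U)))) (Function('h')(U, E) = Mul(Add(U, Mul(Add(-1, U), Pow(Add(-2, E), -1))), Pow(Add(E, -5), -1)) = Mul(Add(U, Mul(Pow(Add(-2, E), -1), Add(-1, U))), Pow(Add(-5, E), -1)) = Mul(Pow(Add(-5, E), -1), Add(U, Mul(Pow(Add(-2, E), -1), Add(-1, U)))))
Function('D')(F, B) = Mul(B, F)
Add(Add(1583, Function('D')(-24, Function('h')(Add(Mul(4, -4), -2), 6))), -2859) = Add(Add(1583, Mul(Mul(Pow(Add(10, Pow(6, 2), Mul(-7, 6)), -1), Add(-1, Mul(-1, Add(Mul(4, -4), -2)), Mul(6, Add(Mul(4, -4), -2)))), -24)), -2859) = Add(Add(1583, Mul(Mul(Pow(Add(10, 36, -42), -1), Add(-1, Mul(-1, Add(-16, -2)), Mul(6, Add(-16, -2)))), -24)), -2859) = Add(Add(1583, Mul(Mul(Pow(4, -1), Add(-1, Mul(-1, -18), Mul(6, -18))), -24)), -2859) = Add(Add(1583, Mul(Mul(Rational(1, 4), Add(-1, 18, -108)), -24)), -2859) = Add(Add(1583, Mul(Mul(Rational(1, 4), -91), -24)), -2859) = Add(Add(1583, Mul(Rational(-91, 4), -24)), -2859) = Add(Add(1583, 546), -2859) = Add(2129, -2859) = -730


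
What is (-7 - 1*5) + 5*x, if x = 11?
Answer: 43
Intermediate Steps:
(-7 - 1*5) + 5*x = (-7 - 1*5) + 5*11 = (-7 - 5) + 55 = -12 + 55 = 43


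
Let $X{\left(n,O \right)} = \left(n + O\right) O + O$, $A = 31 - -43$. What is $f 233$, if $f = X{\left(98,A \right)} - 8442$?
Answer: $1015880$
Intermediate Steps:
$A = 74$ ($A = 31 + 43 = 74$)
$X{\left(n,O \right)} = O + O \left(O + n\right)$ ($X{\left(n,O \right)} = \left(O + n\right) O + O = O \left(O + n\right) + O = O + O \left(O + n\right)$)
$f = 4360$ ($f = 74 \left(1 + 74 + 98\right) - 8442 = 74 \cdot 173 - 8442 = 12802 - 8442 = 4360$)
$f 233 = 4360 \cdot 233 = 1015880$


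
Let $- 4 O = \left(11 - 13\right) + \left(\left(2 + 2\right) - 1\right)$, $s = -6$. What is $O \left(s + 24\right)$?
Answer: $- \frac{9}{2} \approx -4.5$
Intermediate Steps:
$O = - \frac{1}{4}$ ($O = - \frac{\left(11 - 13\right) + \left(\left(2 + 2\right) - 1\right)}{4} = - \frac{-2 + \left(4 - 1\right)}{4} = - \frac{-2 + 3}{4} = \left(- \frac{1}{4}\right) 1 = - \frac{1}{4} \approx -0.25$)
$O \left(s + 24\right) = - \frac{-6 + 24}{4} = \left(- \frac{1}{4}\right) 18 = - \frac{9}{2}$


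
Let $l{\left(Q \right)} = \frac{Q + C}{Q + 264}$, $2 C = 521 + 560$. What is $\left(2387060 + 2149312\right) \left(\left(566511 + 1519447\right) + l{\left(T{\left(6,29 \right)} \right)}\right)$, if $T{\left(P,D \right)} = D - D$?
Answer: $\frac{416358393084055}{44} \approx 9.4627 \cdot 10^{12}$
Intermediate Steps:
$C = \frac{1081}{2}$ ($C = \frac{521 + 560}{2} = \frac{1}{2} \cdot 1081 = \frac{1081}{2} \approx 540.5$)
$T{\left(P,D \right)} = 0$
$l{\left(Q \right)} = \frac{\frac{1081}{2} + Q}{264 + Q}$ ($l{\left(Q \right)} = \frac{Q + \frac{1081}{2}}{Q + 264} = \frac{\frac{1081}{2} + Q}{264 + Q}$)
$\left(2387060 + 2149312\right) \left(\left(566511 + 1519447\right) + l{\left(T{\left(6,29 \right)} \right)}\right) = \left(2387060 + 2149312\right) \left(\left(566511 + 1519447\right) + \frac{\frac{1081}{2} + 0}{264 + 0}\right) = 4536372 \left(2085958 + \frac{1}{264} \cdot \frac{1081}{2}\right) = 4536372 \left(2085958 + \frac{1081}{528}\right) = 4536372 \cdot \frac{1101386905}{528} = \frac{416358393084055}{44}$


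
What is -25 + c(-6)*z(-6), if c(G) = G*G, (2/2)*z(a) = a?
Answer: -241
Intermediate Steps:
z(a) = a
c(G) = G²
-25 + c(-6)*z(-6) = -25 + (-6)²*(-6) = -25 + 36*(-6) = -25 - 216 = -241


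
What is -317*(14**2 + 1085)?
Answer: -406077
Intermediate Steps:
-317*(14**2 + 1085) = -317*(196 + 1085) = -317*1281 = -406077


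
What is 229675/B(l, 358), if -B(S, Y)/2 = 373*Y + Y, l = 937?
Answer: -229675/267784 ≈ -0.85769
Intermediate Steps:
B(S, Y) = -748*Y (B(S, Y) = -2*(373*Y + Y) = -748*Y)
229675/B(l, 358) = 229675/((-748*358)) = 229675/(-267784) = 229675*(-1/267784) = -229675/267784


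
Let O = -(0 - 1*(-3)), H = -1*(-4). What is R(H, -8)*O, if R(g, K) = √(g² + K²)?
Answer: -12*√5 ≈ -26.833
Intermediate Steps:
H = 4
R(g, K) = √(K² + g²)
O = -3 (O = -(0 + 3) = -1*3 = -3)
R(H, -8)*O = √((-8)² + 4²)*(-3) = √(64 + 16)*(-3) = √80*(-3) = (4*√5)*(-3) = -12*√5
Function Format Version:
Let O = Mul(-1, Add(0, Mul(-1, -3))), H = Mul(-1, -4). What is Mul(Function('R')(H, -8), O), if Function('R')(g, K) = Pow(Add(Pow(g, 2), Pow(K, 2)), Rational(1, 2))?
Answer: Mul(-12, Pow(5, Rational(1, 2))) ≈ -26.833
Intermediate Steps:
H = 4
Function('R')(g, K) = Pow(Add(Pow(K, 2), Pow(g, 2)), Rational(1, 2))
O = -3 (O = Mul(-1, Add(0, 3)) = Mul(-1, 3) = -3)
Mul(Function('R')(H, -8), O) = Mul(Pow(Add(Pow(-8, 2), Pow(4, 2)), Rational(1, 2)), -3) = Mul(Pow(Add(64, 16), Rational(1, 2)), -3) = Mul(Pow(80, Rational(1, 2)), -3) = Mul(Mul(4, Pow(5, Rational(1, 2))), -3) = Mul(-12, Pow(5, Rational(1, 2)))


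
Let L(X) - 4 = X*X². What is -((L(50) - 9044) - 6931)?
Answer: -109029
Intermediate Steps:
L(X) = 4 + X³ (L(X) = 4 + X*X² = 4 + X³)
-((L(50) - 9044) - 6931) = -(((4 + 50³) - 9044) - 6931) = -(((4 + 125000) - 9044) - 6931) = -((125004 - 9044) - 6931) = -(115960 - 6931) = -1*109029 = -109029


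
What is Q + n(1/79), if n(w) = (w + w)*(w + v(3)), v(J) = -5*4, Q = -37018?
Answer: -231032496/6241 ≈ -37019.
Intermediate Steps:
v(J) = -20
n(w) = 2*w*(-20 + w) (n(w) = (w + w)*(w - 20) = (2*w)*(-20 + w) = 2*w*(-20 + w))
Q + n(1/79) = -37018 + 2*(-20 + 1/79)/79 = -37018 + 2*(1/79)*(-20 + 1/79) = -37018 + 2*(1/79)*(-1579/79) = -37018 - 3158/6241 = -231032496/6241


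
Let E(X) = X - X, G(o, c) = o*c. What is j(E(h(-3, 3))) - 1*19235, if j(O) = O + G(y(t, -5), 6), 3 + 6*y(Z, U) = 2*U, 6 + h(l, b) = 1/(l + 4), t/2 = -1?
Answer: -19248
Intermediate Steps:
t = -2 (t = 2*(-1) = -2)
h(l, b) = -6 + 1/(4 + l) (h(l, b) = -6 + 1/(l + 4) = -6 + 1/(4 + l))
y(Z, U) = -½ + U/3 (y(Z, U) = -½ + (2*U)/6 = -½ + U/3)
G(o, c) = c*o
E(X) = 0
j(O) = -13 + O (j(O) = O + 6*(-½ + (⅓)*(-5)) = O + 6*(-½ - 5/3) = O + 6*(-13/6) = O - 13 = -13 + O)
j(E(h(-3, 3))) - 1*19235 = (-13 + 0) - 1*19235 = -13 - 19235 = -19248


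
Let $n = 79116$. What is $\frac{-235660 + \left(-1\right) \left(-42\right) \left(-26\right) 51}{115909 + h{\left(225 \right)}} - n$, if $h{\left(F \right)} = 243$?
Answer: $- \frac{1148721623}{14519} \approx -79119.0$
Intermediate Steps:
$\frac{-235660 + \left(-1\right) \left(-42\right) \left(-26\right) 51}{115909 + h{\left(225 \right)}} - n = \frac{-235660 + \left(-1\right) \left(-42\right) \left(-26\right) 51}{115909 + 243} - 79116 = \frac{-235660 + 42 \left(-26\right) 51}{116152} - 79116 = \left(-235660 - 55692\right) \frac{1}{116152} - 79116 = \left(-291352\right) \frac{1}{116152} - 79116 = - \frac{36419}{14519} - 79116 = - \frac{1148721623}{14519}$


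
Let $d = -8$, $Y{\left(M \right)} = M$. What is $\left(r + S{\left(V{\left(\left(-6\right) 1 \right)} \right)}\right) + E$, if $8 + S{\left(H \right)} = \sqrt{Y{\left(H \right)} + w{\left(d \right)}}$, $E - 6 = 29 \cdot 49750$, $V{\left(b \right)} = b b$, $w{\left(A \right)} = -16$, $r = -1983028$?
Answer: $-540280 + 2 \sqrt{5} \approx -5.4028 \cdot 10^{5}$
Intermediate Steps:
$V{\left(b \right)} = b^{2}$
$E = 1442756$ ($E = 6 + 29 \cdot 49750 = 6 + 1442750 = 1442756$)
$S{\left(H \right)} = -8 + \sqrt{-16 + H}$ ($S{\left(H \right)} = -8 + \sqrt{H - 16} = -8 + \sqrt{-16 + H}$)
$\left(r + S{\left(V{\left(\left(-6\right) 1 \right)} \right)}\right) + E = \left(-1983028 - \left(8 - \sqrt{-16 + \left(\left(-6\right) 1\right)^{2}}\right)\right) + 1442756 = \left(-1983028 - \left(8 - \sqrt{-16 + \left(-6\right)^{2}}\right)\right) + 1442756 = \left(-1983028 - \left(8 - \sqrt{-16 + 36}\right)\right) + 1442756 = \left(-1983028 - \left(8 - \sqrt{20}\right)\right) + 1442756 = \left(-1983028 - \left(8 - 2 \sqrt{5}\right)\right) + 1442756 = \left(-1983036 + 2 \sqrt{5}\right) + 1442756 = -540280 + 2 \sqrt{5}$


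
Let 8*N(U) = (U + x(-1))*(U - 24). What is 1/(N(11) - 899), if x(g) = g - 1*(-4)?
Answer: -4/3687 ≈ -0.0010849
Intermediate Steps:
x(g) = 4 + g (x(g) = g + 4 = 4 + g)
N(U) = (-24 + U)*(3 + U)/8 (N(U) = ((U + (4 - 1))*(U - 24))/8 = ((U + 3)*(-24 + U))/8 = ((3 + U)*(-24 + U))/8 = ((-24 + U)*(3 + U))/8 = (-24 + U)*(3 + U)/8)
1/(N(11) - 899) = 1/((-9 - 21/8*11 + (⅛)*11²) - 899) = 1/((-9 - 231/8 + (⅛)*121) - 899) = 1/((-9 - 231/8 + 121/8) - 899) = 1/(-91/4 - 899) = 1/(-3687/4) = -4/3687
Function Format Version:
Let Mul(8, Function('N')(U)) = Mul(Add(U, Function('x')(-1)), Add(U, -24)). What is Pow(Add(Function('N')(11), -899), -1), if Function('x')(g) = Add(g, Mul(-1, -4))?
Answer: Rational(-4, 3687) ≈ -0.0010849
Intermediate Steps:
Function('x')(g) = Add(4, g) (Function('x')(g) = Add(g, 4) = Add(4, g))
Function('N')(U) = Mul(Rational(1, 8), Add(-24, U), Add(3, U)) (Function('N')(U) = Mul(Rational(1, 8), Mul(Add(U, Add(4, -1)), Add(U, -24))) = Mul(Rational(1, 8), Mul(Add(U, 3), Add(-24, U))) = Mul(Rational(1, 8), Mul(Add(3, U), Add(-24, U))) = Mul(Rational(1, 8), Mul(Add(-24, U), Add(3, U))) = Mul(Rational(1, 8), Add(-24, U), Add(3, U)))
Pow(Add(Function('N')(11), -899), -1) = Pow(Add(Add(-9, Mul(Rational(-21, 8), 11), Mul(Rational(1, 8), Pow(11, 2))), -899), -1) = Pow(Add(Add(-9, Rational(-231, 8), Mul(Rational(1, 8), 121)), -899), -1) = Pow(Add(Add(-9, Rational(-231, 8), Rational(121, 8)), -899), -1) = Pow(Add(Rational(-91, 4), -899), -1) = Pow(Rational(-3687, 4), -1) = Rational(-4, 3687)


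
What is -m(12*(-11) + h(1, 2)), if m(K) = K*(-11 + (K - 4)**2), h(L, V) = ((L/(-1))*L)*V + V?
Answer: 2440020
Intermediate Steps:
h(L, V) = V - V*L**2 (h(L, V) = ((L*(-1))*L)*V + V = ((-L)*L)*V + V = (-L**2)*V + V = -V*L**2 + V = V - V*L**2)
m(K) = K*(-11 + (-4 + K)**2)
-m(12*(-11) + h(1, 2)) = -(12*(-11) + 2*(1 - 1*1**2))*(-11 + (-4 + (12*(-11) + 2*(1 - 1*1**2)))**2) = -(-132 + 2*(1 - 1*1))*(-11 + (-4 + (-132 + 2*(1 - 1*1)))**2) = -(-132 + 2*(1 - 1))*(-11 + (-4 + (-132 + 2*(1 - 1)))**2) = -(-132 + 2*0)*(-11 + (-4 + (-132 + 2*0))**2) = -(-132 + 0)*(-11 + (-4 + (-132 + 0))**2) = -(-132)*(-11 + (-4 - 132)**2) = -(-132)*(-11 + (-136)**2) = -(-132)*(-11 + 18496) = -(-132)*18485 = -1*(-2440020) = 2440020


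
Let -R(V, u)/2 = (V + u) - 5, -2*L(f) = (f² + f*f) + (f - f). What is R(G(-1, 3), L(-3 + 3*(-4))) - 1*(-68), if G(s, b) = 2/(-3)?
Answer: 1588/3 ≈ 529.33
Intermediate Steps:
G(s, b) = -⅔ (G(s, b) = 2*(-⅓) = -⅔)
L(f) = -f² (L(f) = -((f² + f*f) + (f - f))/2 = -((f² + f²) + 0)/2 = -(2*f² + 0)/2 = -f²)
R(V, u) = 10 - 2*V - 2*u (R(V, u) = -2*((V + u) - 5) = -2*(-5 + V + u) = 10 - 2*V - 2*u)
R(G(-1, 3), L(-3 + 3*(-4))) - 1*(-68) = (10 - 2*(-⅔) - (-2)*(-3 + 3*(-4))²) - 1*(-68) = (10 + 4/3 - (-2)*(-3 - 12)²) + 68 = (10 + 4/3 - (-2)*(-15)²) + 68 = (10 + 4/3 - (-2)*225) + 68 = (10 + 4/3 - 2*(-225)) + 68 = (10 + 4/3 + 450) + 68 = 1384/3 + 68 = 1588/3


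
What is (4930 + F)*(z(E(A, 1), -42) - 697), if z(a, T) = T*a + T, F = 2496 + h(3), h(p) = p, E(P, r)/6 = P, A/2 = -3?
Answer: 5742617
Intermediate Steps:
A = -6 (A = 2*(-3) = -6)
E(P, r) = 6*P
F = 2499 (F = 2496 + 3 = 2499)
z(a, T) = T + T*a
(4930 + F)*(z(E(A, 1), -42) - 697) = (4930 + 2499)*(-42*(1 + 6*(-6)) - 697) = 7429*(-42*(1 - 36) - 697) = 7429*(-42*(-35) - 697) = 7429*(1470 - 697) = 7429*773 = 5742617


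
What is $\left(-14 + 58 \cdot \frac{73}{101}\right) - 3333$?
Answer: $- \frac{333813}{101} \approx -3305.1$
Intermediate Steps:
$\left(-14 + 58 \cdot \frac{73}{101}\right) - 3333 = \left(-14 + \frac{4234}{101}\right) - 3333 = \frac{2820}{101} - 3333 = - \frac{333813}{101}$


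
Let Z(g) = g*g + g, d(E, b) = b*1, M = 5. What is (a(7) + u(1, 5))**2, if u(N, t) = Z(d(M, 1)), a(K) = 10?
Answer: 144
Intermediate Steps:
d(E, b) = b
Z(g) = g + g**2 (Z(g) = g**2 + g = g + g**2)
u(N, t) = 2 (u(N, t) = 1*(1 + 1) = 1*2 = 2)
(a(7) + u(1, 5))**2 = (10 + 2)**2 = 12**2 = 144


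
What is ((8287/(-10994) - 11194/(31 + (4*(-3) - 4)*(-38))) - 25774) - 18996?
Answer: -314645044049/7025166 ≈ -44788.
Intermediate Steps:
((8287/(-10994) - 11194/(31 + (4*(-3) - 4)*(-38))) - 25774) - 18996 = ((8287*(-1/10994) - 11194/(31 + (-12 - 4)*(-38))) - 25774) - 18996 = ((-8287/10994 - 11194/(31 - 16*(-38))) - 25774) - 18996 = ((-8287/10994 - 11194/(31 + 608)) - 25774) - 18996 = ((-8287/10994 - 11194/639) - 25774) - 18996 = (-128362229/7025166 - 25774) - 18996 = -181194990713/7025166 - 18996 = -314645044049/7025166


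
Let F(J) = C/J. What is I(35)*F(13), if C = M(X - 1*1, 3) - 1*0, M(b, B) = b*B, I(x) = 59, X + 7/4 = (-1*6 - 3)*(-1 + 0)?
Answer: 4425/52 ≈ 85.096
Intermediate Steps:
X = 29/4 (X = -7/4 + (-1*6 - 3)*(-1 + 0) = -7/4 + (-6 - 3)*(-1) = -7/4 - 9*(-1) = -7/4 + 9 = 29/4 ≈ 7.2500)
M(b, B) = B*b
C = 75/4 (C = 3*(29/4 - 1*1) - 1*0 = 3*(29/4 - 1) + 0 = 3*(25/4) + 0 = 75/4 + 0 = 75/4 ≈ 18.750)
F(J) = 75/(4*J)
I(35)*F(13) = 59*((75/4)/13) = 59*((75/4)*(1/13)) = 59*(75/52) = 4425/52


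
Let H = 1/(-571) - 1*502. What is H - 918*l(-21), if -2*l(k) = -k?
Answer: 5217226/571 ≈ 9137.0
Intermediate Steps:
H = -286643/571 (H = -1/571 - 502 = -286643/571 ≈ -502.00)
l(k) = k/2 (l(k) = -(-1)*k/2 = k/2)
H - 918*l(-21) = -286643/571 - 459*(-21) = -286643/571 - 918*(-21/2) = -286643/571 + 9639 = 5217226/571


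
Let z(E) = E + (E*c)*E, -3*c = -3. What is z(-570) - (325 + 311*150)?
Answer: 277355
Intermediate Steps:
c = 1 (c = -⅓*(-3) = 1)
z(E) = E + E² (z(E) = E + (E*1)*E = E + E*E = E + E²)
z(-570) - (325 + 311*150) = -570*(1 - 570) - (325 + 311*150) = -570*(-569) - (325 + 46650) = 324330 - 1*46975 = 324330 - 46975 = 277355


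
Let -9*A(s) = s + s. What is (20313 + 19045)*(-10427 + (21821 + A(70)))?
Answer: 4030495348/9 ≈ 4.4783e+8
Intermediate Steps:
A(s) = -2*s/9 (A(s) = -(s + s)/9 = -2*s/9)
(20313 + 19045)*(-10427 + (21821 + A(70))) = (20313 + 19045)*(-10427 + (21821 - 2/9*70)) = 39358*(-10427 + (21821 - 140/9)) = 39358*(-10427 + 196249/9) = 39358*(102406/9) = 4030495348/9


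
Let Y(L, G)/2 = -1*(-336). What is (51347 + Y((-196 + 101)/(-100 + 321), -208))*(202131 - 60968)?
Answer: 7343158097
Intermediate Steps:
Y(L, G) = 672 (Y(L, G) = 2*(-1*(-336)) = 2*336 = 672)
(51347 + Y((-196 + 101)/(-100 + 321), -208))*(202131 - 60968) = (51347 + 672)*(202131 - 60968) = 52019*141163 = 7343158097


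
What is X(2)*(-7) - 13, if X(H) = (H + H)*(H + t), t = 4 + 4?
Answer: -293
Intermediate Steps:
t = 8
X(H) = 2*H*(8 + H) (X(H) = (H + H)*(H + 8) = (2*H)*(8 + H) = 2*H*(8 + H))
X(2)*(-7) - 13 = (2*2*(8 + 2))*(-7) - 13 = (2*2*10)*(-7) - 13 = 40*(-7) - 13 = -280 - 13 = -293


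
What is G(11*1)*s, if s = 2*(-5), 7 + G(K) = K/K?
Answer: 60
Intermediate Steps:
G(K) = -6 (G(K) = -7 + K/K = -7 + 1 = -6)
s = -10
G(11*1)*s = -6*(-10) = 60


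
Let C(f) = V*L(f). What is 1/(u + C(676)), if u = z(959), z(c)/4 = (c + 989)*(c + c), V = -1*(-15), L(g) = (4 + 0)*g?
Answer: 1/14985616 ≈ 6.6731e-8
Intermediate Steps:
L(g) = 4*g
V = 15
z(c) = 8*c*(989 + c) (z(c) = 4*((c + 989)*(c + c)) = 4*((989 + c)*(2*c)) = 4*(2*c*(989 + c)) = 8*c*(989 + c))
C(f) = 60*f (C(f) = 15*(4*f) = 60*f)
u = 14945056 (u = 8*959*(989 + 959) = 8*959*1948 = 14945056)
1/(u + C(676)) = 1/(14945056 + 60*676) = 1/(14945056 + 40560) = 1/14985616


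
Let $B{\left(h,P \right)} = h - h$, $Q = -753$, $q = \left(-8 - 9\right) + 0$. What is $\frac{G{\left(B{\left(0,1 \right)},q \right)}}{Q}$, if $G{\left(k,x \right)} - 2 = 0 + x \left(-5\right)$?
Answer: $- \frac{29}{251} \approx -0.11554$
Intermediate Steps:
$q = -17$ ($q = -17 + 0 = -17$)
$B{\left(h,P \right)} = 0$
$G{\left(k,x \right)} = 2 - 5 x$ ($G{\left(k,x \right)} = 2 + \left(0 + x \left(-5\right)\right) = 2 + \left(0 - 5 x\right) = 2 - 5 x$)
$\frac{G{\left(B{\left(0,1 \right)},q \right)}}{Q} = \frac{2 - -85}{-753} = \left(2 + 85\right) \left(- \frac{1}{753}\right) = 87 \left(- \frac{1}{753}\right) = - \frac{29}{251}$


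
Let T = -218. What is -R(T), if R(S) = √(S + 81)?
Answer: -I*√137 ≈ -11.705*I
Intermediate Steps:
R(S) = √(81 + S)
-R(T) = -√(81 - 218) = -√(-137) = -I*√137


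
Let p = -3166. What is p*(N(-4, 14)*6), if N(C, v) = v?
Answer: -265944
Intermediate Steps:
p*(N(-4, 14)*6) = -44324*6 = -3166*84 = -265944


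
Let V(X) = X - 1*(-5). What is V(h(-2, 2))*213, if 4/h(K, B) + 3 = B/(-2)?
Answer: 852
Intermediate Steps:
h(K, B) = 4/(-3 - B/2) (h(K, B) = 4/(-3 + B/(-2)) = 4/(-3 + B*(-1/2)) = 4/(-3 - B/2))
V(X) = 5 + X (V(X) = X + 5 = 5 + X)
V(h(-2, 2))*213 = (5 - 8/(6 + 2))*213 = (5 - 8/8)*213 = (5 - 8*1/8)*213 = (5 - 1)*213 = 4*213 = 852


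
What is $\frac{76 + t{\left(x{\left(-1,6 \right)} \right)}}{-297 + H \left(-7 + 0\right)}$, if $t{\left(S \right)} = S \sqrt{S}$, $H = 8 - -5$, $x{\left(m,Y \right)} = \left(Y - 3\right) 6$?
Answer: $- \frac{19}{97} - \frac{27 \sqrt{2}}{194} \approx -0.3927$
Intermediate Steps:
$x{\left(m,Y \right)} = -18 + 6 Y$ ($x{\left(m,Y \right)} = \left(-3 + Y\right) 6 = -18 + 6 Y$)
$H = 13$ ($H = 8 + 5 = 13$)
$t{\left(S \right)} = S^{\frac{3}{2}}$
$\frac{76 + t{\left(x{\left(-1,6 \right)} \right)}}{-297 + H \left(-7 + 0\right)} = \frac{76 + \left(-18 + 6 \cdot 6\right)^{\frac{3}{2}}}{-297 + 13 \left(-7 + 0\right)} = \frac{76 + \left(-18 + 36\right)^{\frac{3}{2}}}{-297 + 13 \left(-7\right)} = \frac{76 + 18^{\frac{3}{2}}}{-297 - 91} = \frac{76 + 54 \sqrt{2}}{-388} = \left(76 + 54 \sqrt{2}\right) \left(- \frac{1}{388}\right) = - \frac{19}{97} - \frac{27 \sqrt{2}}{194}$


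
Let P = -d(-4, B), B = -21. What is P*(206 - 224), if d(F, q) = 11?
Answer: 198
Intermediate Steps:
P = -11 (P = -1*11 = -11)
P*(206 - 224) = -11*(206 - 224) = -11*(-18) = 198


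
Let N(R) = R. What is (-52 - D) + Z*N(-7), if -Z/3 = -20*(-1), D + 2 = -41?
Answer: 411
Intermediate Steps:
D = -43 (D = -2 - 41 = -43)
Z = -60 (Z = -(-60)*(-1) = -3*20 = -60)
(-52 - D) + Z*N(-7) = (-52 - 1*(-43)) - 60*(-7) = (-52 + 43) + 420 = -9 + 420 = 411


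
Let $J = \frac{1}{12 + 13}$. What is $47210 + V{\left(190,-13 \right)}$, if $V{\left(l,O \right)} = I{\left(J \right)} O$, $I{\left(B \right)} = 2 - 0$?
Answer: $47184$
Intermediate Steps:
$J = \frac{1}{25} \approx 0.04$
$I{\left(B \right)} = 2$ ($I{\left(B \right)} = 2 + 0 = 2$)
$V{\left(l,O \right)} = 2 O$
$47210 + V{\left(190,-13 \right)} = 47210 + 2 \left(-13\right) = 47210 - 26 = 47184$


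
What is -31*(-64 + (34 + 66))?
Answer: -1116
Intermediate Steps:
-31*(-64 + (34 + 66)) = -31*(-64 + 100) = -31*36 = -1116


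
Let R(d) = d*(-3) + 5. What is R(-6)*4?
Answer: 92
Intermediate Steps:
R(d) = 5 - 3*d (R(d) = -3*d + 5 = 5 - 3*d)
R(-6)*4 = (5 - 3*(-6))*4 = (5 + 18)*4 = 23*4 = 92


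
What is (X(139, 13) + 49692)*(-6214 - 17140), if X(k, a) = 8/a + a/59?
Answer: -890123814370/767 ≈ -1.1605e+9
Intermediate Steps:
X(k, a) = 8/a + a/59 (X(k, a) = 8/a + a*(1/59) = 8/a + a/59)
(X(139, 13) + 49692)*(-6214 - 17140) = ((8/13 + (1/59)*13) + 49692)*(-6214 - 17140) = ((8*(1/13) + 13/59) + 49692)*(-23354) = ((8/13 + 13/59) + 49692)*(-23354) = (641/767 + 49692)*(-23354) = (38114405/767)*(-23354) = -890123814370/767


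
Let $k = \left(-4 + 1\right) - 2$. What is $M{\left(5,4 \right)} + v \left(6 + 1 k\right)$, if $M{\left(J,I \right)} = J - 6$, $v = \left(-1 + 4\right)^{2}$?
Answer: $8$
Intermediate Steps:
$v = 9$ ($v = 3^{2} = 9$)
$k = -5$ ($k = -3 - 2 = -5$)
$M{\left(J,I \right)} = -6 + J$ ($M{\left(J,I \right)} = J - 6 = -6 + J$)
$M{\left(5,4 \right)} + v \left(6 + 1 k\right) = \left(-6 + 5\right) + 9 \left(6 + 1 \left(-5\right)\right) = -1 + 9 \left(6 - 5\right) = -1 + 9 \cdot 1 = -1 + 9 = 8$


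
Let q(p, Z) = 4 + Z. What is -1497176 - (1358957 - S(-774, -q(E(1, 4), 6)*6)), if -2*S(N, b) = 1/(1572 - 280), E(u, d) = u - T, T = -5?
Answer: -7380247673/2584 ≈ -2.8561e+6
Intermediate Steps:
E(u, d) = 5 + u (E(u, d) = u - 1*(-5) = u + 5 = 5 + u)
S(N, b) = -1/2584 (S(N, b) = -1/(2*(1572 - 280)) = -1/2/1292 = -1/2*1/1292 = -1/2584)
-1497176 - (1358957 - S(-774, -q(E(1, 4), 6)*6)) = -1497176 - (1358957 - 1*(-1/2584)) = -1497176 - (1358957 + 1/2584) = -1497176 - 1*3511544889/2584 = -1497176 - 3511544889/2584 = -7380247673/2584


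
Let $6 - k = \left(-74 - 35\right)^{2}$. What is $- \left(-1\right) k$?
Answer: $-11875$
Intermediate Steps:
$k = -11875$ ($k = 6 - \left(-74 - 35\right)^{2} = 6 - \left(-109\right)^{2} = 6 - 11881 = -11875$)
$- \left(-1\right) k = - \left(-1\right) \left(-11875\right) = \left(-1\right) 11875 = -11875$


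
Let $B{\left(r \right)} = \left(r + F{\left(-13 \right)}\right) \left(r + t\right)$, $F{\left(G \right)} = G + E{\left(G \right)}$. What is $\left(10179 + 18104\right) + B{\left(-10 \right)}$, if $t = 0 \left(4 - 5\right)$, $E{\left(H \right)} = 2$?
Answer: $28493$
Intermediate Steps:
$F{\left(G \right)} = 2 + G$ ($F{\left(G \right)} = G + 2 = 2 + G$)
$t = 0$ ($t = 0 \left(-1\right) = 0$)
$B{\left(r \right)} = r \left(-11 + r\right)$ ($B{\left(r \right)} = \left(r + \left(2 - 13\right)\right) \left(r + 0\right) = \left(r - 11\right) r = \left(-11 + r\right) r = r \left(-11 + r\right)$)
$\left(10179 + 18104\right) + B{\left(-10 \right)} = \left(10179 + 18104\right) - 10 \left(-11 - 10\right) = 28283 - -210 = 28283 + 210 = 28493$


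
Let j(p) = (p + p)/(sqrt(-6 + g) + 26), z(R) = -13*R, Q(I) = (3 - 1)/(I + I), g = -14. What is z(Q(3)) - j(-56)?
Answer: (I - 13*sqrt(5))/(3*(sqrt(5) - 13*I)) ≈ -0.14943 - 0.71965*I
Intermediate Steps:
Q(I) = 1/I (Q(I) = 2/((2*I)) = 2*(1/(2*I)) = 1/I)
j(p) = 2*p/(26 + 2*I*sqrt(5)) (j(p) = (p + p)/(sqrt(-6 - 14) + 26) = (2*p)/(sqrt(-20) + 26) = (2*p)/(2*I*sqrt(5) + 26) = (2*p)/(26 + 2*I*sqrt(5)) = 2*p/(26 + 2*I*sqrt(5)))
z(Q(3)) - j(-56) = -13/3 - ((13/174)*(-56) - 1/174*I*(-56)*sqrt(5)) = -13*1/3 - (-364/87 + 28*I*sqrt(5)/87) = -13/3 + (364/87 - 28*I*sqrt(5)/87) = -13/87 - 28*I*sqrt(5)/87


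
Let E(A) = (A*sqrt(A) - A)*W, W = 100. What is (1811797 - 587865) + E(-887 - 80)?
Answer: 1320632 - 96700*I*sqrt(967) ≈ 1.3206e+6 - 3.007e+6*I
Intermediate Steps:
E(A) = -100*A + 100*A**(3/2) (E(A) = (A*sqrt(A) - A)*100 = (A**(3/2) - A)*100 = -100*A + 100*A**(3/2))
(1811797 - 587865) + E(-887 - 80) = (1811797 - 587865) + (-100*(-887 - 80) + 100*(-887 - 80)**(3/2)) = 1223932 + (-100*(-967) + 100*(-967)**(3/2)) = 1223932 + (96700 + 100*(-967*I*sqrt(967))) = 1223932 + (96700 - 96700*I*sqrt(967)) = 1320632 - 96700*I*sqrt(967)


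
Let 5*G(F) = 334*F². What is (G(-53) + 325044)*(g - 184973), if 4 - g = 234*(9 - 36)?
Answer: -457958618326/5 ≈ -9.1592e+10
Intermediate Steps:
G(F) = 334*F²/5 (G(F) = (334*F²)/5 = 334*F²/5)
g = 6322 (g = 4 - 234*(9 - 36) = 4 - 234*(-27) = 4 - 1*(-6318) = 4 + 6318 = 6322)
(G(-53) + 325044)*(g - 184973) = ((334/5)*(-53)² + 325044)*(6322 - 184973) = ((334/5)*2809 + 325044)*(-178651) = (938206/5 + 325044)*(-178651) = (2563426/5)*(-178651) = -457958618326/5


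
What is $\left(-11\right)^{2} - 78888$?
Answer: $-78767$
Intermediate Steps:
$\left(-11\right)^{2} - 78888 = 121 - 78888 = -78767$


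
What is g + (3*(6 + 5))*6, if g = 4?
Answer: 202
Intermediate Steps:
g + (3*(6 + 5))*6 = 4 + (3*(6 + 5))*6 = 4 + (3*11)*6 = 4 + 33*6 = 4 + 198 = 202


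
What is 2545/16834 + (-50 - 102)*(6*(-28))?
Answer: 429875569/16834 ≈ 25536.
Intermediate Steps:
2545/16834 + (-50 - 102)*(6*(-28)) = 2545*(1/16834) - 152*(-168) = 2545/16834 + 25536 = 429875569/16834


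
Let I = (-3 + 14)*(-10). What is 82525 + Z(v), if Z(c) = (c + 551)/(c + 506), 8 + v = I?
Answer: 32020133/388 ≈ 82526.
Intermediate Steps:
I = -110 (I = 11*(-10) = -110)
v = -118 (v = -8 - 110 = -118)
Z(c) = (551 + c)/(506 + c)
82525 + Z(v) = 82525 + (551 - 118)/(506 - 118) = 82525 + 433/388 = 32020133/388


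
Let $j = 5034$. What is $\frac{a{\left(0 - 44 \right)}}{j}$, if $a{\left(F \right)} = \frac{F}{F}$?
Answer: $\frac{1}{5034} \approx 0.00019865$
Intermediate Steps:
$a{\left(F \right)} = 1$
$\frac{a{\left(0 - 44 \right)}}{j} = 1 \cdot \frac{1}{5034} = \frac{1}{5034}$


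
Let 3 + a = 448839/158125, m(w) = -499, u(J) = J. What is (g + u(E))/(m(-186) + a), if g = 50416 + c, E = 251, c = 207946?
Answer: -40893180625/78929911 ≈ -518.09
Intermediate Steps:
a = -25536/158125 (a = -3 + 448839/158125 = -25536/158125 ≈ -0.16149)
g = 258362 (g = 50416 + 207946 = 258362)
(g + u(E))/(m(-186) + a) = (258362 + 251)/(-499 - 25536/158125) = 258613/(-78929911/158125) = 258613*(-158125/78929911) = -40893180625/78929911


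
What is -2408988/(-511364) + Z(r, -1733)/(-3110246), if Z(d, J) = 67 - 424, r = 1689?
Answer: 1873181961999/397616958886 ≈ 4.7110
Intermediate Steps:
Z(d, J) = -357
-2408988/(-511364) + Z(r, -1733)/(-3110246) = -2408988/(-511364) - 357/(-3110246) = -2408988*(-1/511364) - 357*(-1/3110246) = 602247/127841 + 357/3110246 = 1873181961999/397616958886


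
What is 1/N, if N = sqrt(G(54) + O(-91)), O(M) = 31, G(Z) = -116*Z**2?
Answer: -I*sqrt(13529)/67645 ≈ -0.0017195*I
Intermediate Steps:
N = 5*I*sqrt(13529) (N = sqrt(-116*54**2 + 31) = sqrt(-116*2916 + 31) = sqrt(-338256 + 31) = sqrt(-338225) = 5*I*sqrt(13529) ≈ 581.57*I)
1/N = 1/(5*I*sqrt(13529)) = -I*sqrt(13529)/67645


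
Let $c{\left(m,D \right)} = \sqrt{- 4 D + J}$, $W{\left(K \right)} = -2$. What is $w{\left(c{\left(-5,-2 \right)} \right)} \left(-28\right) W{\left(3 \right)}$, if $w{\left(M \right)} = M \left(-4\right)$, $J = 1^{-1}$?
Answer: $-672$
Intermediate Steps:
$J = 1$
$c{\left(m,D \right)} = \sqrt{1 - 4 D}$ ($c{\left(m,D \right)} = \sqrt{- 4 D + 1} = \sqrt{1 - 4 D}$)
$w{\left(M \right)} = - 4 M$
$w{\left(c{\left(-5,-2 \right)} \right)} \left(-28\right) W{\left(3 \right)} = - 4 \sqrt{1 - -8} \left(-28\right) \left(-2\right) = - 4 \sqrt{1 + 8} \left(-28\right) \left(-2\right) = - 4 \sqrt{9} \left(-28\right) \left(-2\right) = \left(-4\right) 3 \left(-28\right) \left(-2\right) = \left(-12\right) \left(-28\right) \left(-2\right) = 336 \left(-2\right) = -672$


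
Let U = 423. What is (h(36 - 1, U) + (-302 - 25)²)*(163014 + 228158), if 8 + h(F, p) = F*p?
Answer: 47615802872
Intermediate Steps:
h(F, p) = -8 + F*p
(h(36 - 1, U) + (-302 - 25)²)*(163014 + 228158) = ((-8 + (36 - 1)*423) + (-302 - 25)²)*(163014 + 228158) = ((-8 + 35*423) + (-327)²)*391172 = ((-8 + 14805) + 106929)*391172 = (14797 + 106929)*391172 = 121726*391172 = 47615802872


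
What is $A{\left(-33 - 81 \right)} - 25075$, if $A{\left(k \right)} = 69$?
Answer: $-25006$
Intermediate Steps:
$A{\left(-33 - 81 \right)} - 25075 = 69 - 25075 = -25006$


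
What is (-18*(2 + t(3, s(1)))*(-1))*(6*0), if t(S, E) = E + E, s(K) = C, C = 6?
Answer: 0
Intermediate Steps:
s(K) = 6
t(S, E) = 2*E
(-18*(2 + t(3, s(1)))*(-1))*(6*0) = (-18*(2 + 2*6)*(-1))*(6*0) = -18*(2 + 12)*(-1)*0 = -252*(-1)*0 = -18*(-14)*0 = 252*0 = 0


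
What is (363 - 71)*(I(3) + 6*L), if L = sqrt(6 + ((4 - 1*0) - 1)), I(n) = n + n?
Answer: 7008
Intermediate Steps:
I(n) = 2*n
L = 3 (L = sqrt(6 + ((4 + 0) - 1)) = sqrt(6 + (4 - 1)) = sqrt(6 + 3) = sqrt(9) = 3)
(363 - 71)*(I(3) + 6*L) = (363 - 71)*(2*3 + 6*3) = 292*(6 + 18) = 292*24 = 7008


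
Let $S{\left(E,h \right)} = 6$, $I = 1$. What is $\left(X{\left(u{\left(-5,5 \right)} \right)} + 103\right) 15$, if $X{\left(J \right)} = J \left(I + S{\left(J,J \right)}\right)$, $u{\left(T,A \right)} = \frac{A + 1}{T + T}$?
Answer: $1482$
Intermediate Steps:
$u{\left(T,A \right)} = \frac{1 + A}{2 T}$
$X{\left(J \right)} = 7 J$ ($X{\left(J \right)} = J \left(1 + 6\right) = J 7 = 7 J$)
$\left(X{\left(u{\left(-5,5 \right)} \right)} + 103\right) 15 = \left(7 \frac{1 + 5}{2 \left(-5\right)} + 103\right) 15 = \left(7 \cdot \frac{1}{2} \left(- \frac{1}{5}\right) 6 + 103\right) 15 = \left(7 \left(- \frac{3}{5}\right) + 103\right) 15 = \left(- \frac{21}{5} + 103\right) 15 = \frac{494}{5} \cdot 15 = 1482$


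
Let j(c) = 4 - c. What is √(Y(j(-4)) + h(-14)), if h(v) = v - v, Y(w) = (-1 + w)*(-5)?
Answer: I*√35 ≈ 5.9161*I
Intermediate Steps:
Y(w) = 5 - 5*w
h(v) = 0
√(Y(j(-4)) + h(-14)) = √((5 - 5*(4 - 1*(-4))) + 0) = √((5 - 5*(4 + 4)) + 0) = √((5 - 5*8) + 0) = √((5 - 40) + 0) = √(-35 + 0) = √(-35) = I*√35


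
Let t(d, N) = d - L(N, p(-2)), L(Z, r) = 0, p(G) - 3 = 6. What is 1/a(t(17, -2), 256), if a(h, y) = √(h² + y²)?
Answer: √2633/13165 ≈ 0.0038977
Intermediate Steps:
p(G) = 9 (p(G) = 3 + 6 = 9)
t(d, N) = d (t(d, N) = d - 1*0 = d + 0 = d)
1/a(t(17, -2), 256) = 1/(√(17² + 256²)) = 1/(√(289 + 65536)) = 1/(√65825) = 1/(5*√2633) = √2633/13165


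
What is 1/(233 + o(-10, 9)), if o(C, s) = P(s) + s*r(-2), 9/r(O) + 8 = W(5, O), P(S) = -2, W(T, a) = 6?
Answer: 2/381 ≈ 0.0052493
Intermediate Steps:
r(O) = -9/2 (r(O) = 9/(-8 + 6) = 9/(-2) = 9*(-1/2) = -9/2)
o(C, s) = -2 - 9*s/2 (o(C, s) = -2 + s*(-9/2) = -2 - 9*s/2)
1/(233 + o(-10, 9)) = 1/(233 + (-2 - 9/2*9)) = 1/(233 + (-2 - 81/2)) = 1/(233 - 85/2) = 1/(381/2) = 2/381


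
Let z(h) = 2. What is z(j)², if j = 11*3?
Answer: 4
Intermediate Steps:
j = 33
z(j)² = 2² = 4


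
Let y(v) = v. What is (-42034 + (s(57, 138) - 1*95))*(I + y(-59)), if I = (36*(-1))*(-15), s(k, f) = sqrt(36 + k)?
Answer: -20264049 + 481*sqrt(93) ≈ -2.0259e+7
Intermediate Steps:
I = 540 (I = -36*(-15) = 540)
(-42034 + (s(57, 138) - 1*95))*(I + y(-59)) = (-42034 + (sqrt(36 + 57) - 1*95))*(540 - 59) = (-42034 + (sqrt(93) - 95))*481 = (-42034 + (-95 + sqrt(93)))*481 = (-42129 + sqrt(93))*481 = -20264049 + 481*sqrt(93)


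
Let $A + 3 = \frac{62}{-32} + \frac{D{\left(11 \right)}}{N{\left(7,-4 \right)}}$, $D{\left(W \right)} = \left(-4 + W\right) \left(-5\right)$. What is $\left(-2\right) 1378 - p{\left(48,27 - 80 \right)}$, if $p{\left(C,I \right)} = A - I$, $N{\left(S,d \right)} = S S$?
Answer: $- \frac{313975}{112} \approx -2803.3$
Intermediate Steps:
$D{\left(W \right)} = 20 - 5 W$
$N{\left(S,d \right)} = S^{2}$
$A = - \frac{633}{112}$ ($A = -3 + \left(\frac{62}{-32} + \frac{20 - 55}{7^{2}}\right) = -3 + \left(62 \left(- \frac{1}{32}\right) + \frac{20 - 55}{49}\right) = -3 - \frac{297}{112} = - \frac{633}{112} \approx -5.6518$)
$p{\left(C,I \right)} = - \frac{633}{112} - I$
$\left(-2\right) 1378 - p{\left(48,27 - 80 \right)} = \left(-2\right) 1378 - \left(- \frac{633}{112} - \left(27 - 80\right)\right) = -2756 - \left(- \frac{633}{112} - -53\right) = -2756 - \left(- \frac{633}{112} + 53\right) = -2756 - \frac{5303}{112} = - \frac{313975}{112}$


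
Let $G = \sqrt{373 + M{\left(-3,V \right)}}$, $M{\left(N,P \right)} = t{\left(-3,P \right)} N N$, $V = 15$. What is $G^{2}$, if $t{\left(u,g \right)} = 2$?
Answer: $391$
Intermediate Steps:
$M{\left(N,P \right)} = 2 N^{2}$ ($M{\left(N,P \right)} = 2 N N = 2 N^{2}$)
$G = \sqrt{391}$ ($G = \sqrt{373 + 2 \left(-3\right)^{2}} = \sqrt{373 + 2 \cdot 9} = \sqrt{373 + 18} = \sqrt{391} \approx 19.774$)
$G^{2} = \left(\sqrt{391}\right)^{2} = 391$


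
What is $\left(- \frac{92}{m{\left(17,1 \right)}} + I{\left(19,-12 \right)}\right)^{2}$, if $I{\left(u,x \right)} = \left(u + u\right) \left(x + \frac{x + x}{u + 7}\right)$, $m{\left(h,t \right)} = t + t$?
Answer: $\frac{48748324}{169} \approx 2.8845 \cdot 10^{5}$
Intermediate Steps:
$m{\left(h,t \right)} = 2 t$
$I{\left(u,x \right)} = 2 u \left(x + \frac{2 x}{7 + u}\right)$
$\left(- \frac{92}{m{\left(17,1 \right)}} + I{\left(19,-12 \right)}\right)^{2} = \left(- \frac{92}{2 \cdot 1} + 2 \cdot 19 \left(-12\right) \frac{1}{7 + 19} \left(9 + 19\right)\right)^{2} = \left(- \frac{92}{2} + 2 \cdot 19 \left(-12\right) \frac{1}{26} \cdot 28\right)^{2} = \left(\left(-92\right) \frac{1}{2} + 2 \cdot 19 \left(-12\right) \frac{1}{26} \cdot 28\right)^{2} = \left(-46 - \frac{6384}{13}\right)^{2} = \left(- \frac{6982}{13}\right)^{2} = \frac{48748324}{169}$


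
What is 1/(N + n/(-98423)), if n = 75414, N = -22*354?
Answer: -98423/766593738 ≈ -0.00012839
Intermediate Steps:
N = -7788
1/(N + n/(-98423)) = 1/(-7788 + 75414/(-98423)) = 1/(-7788 + 75414*(-1/98423)) = 1/(-7788 - 75414/98423) = 1/(-766593738/98423) = -98423/766593738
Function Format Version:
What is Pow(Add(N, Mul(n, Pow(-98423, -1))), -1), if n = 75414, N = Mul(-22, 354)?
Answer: Rational(-98423, 766593738) ≈ -0.00012839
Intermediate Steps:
N = -7788
Pow(Add(N, Mul(n, Pow(-98423, -1))), -1) = Pow(Add(-7788, Mul(75414, Pow(-98423, -1))), -1) = Pow(Add(-7788, Mul(75414, Rational(-1, 98423))), -1) = Pow(Add(-7788, Rational(-75414, 98423)), -1) = Pow(Rational(-766593738, 98423), -1) = Rational(-98423, 766593738)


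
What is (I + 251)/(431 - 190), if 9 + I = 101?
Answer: 343/241 ≈ 1.4232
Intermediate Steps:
I = 92 (I = -9 + 101 = 92)
(I + 251)/(431 - 190) = (92 + 251)/(431 - 190) = 343/241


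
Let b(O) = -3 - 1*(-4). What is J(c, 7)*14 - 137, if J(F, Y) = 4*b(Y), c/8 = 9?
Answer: -81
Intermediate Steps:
b(O) = 1 (b(O) = -3 + 4 = 1)
c = 72 (c = 8*9 = 72)
J(F, Y) = 4 (J(F, Y) = 4*1 = 4)
J(c, 7)*14 - 137 = 4*14 - 137 = 56 - 137 = -81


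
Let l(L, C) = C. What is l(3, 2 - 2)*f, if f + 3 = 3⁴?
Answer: 0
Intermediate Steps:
f = 78 (f = -3 + 3⁴ = -3 + 81 = 78)
l(3, 2 - 2)*f = (2 - 2)*78 = 0*78 = 0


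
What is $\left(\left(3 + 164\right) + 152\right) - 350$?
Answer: $-31$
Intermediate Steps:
$\left(\left(3 + 164\right) + 152\right) - 350 = \left(167 + 152\right) - 350 = 319 - 350 = -31$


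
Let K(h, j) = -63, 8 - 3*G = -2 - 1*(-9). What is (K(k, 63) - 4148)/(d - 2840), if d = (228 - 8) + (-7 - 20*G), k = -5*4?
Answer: 12633/7901 ≈ 1.5989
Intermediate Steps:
k = -20
G = 1/3 (G = 8/3 - (-2 - 1*(-9))/3 = 8/3 - (-2 + 9)/3 = 8/3 - 1/3*7 = 8/3 - 7/3 = 1/3 ≈ 0.33333)
d = 619/3 (d = (228 - 8) + (-7 - 20*1/3) = 220 + (-7 - 20/3) = 220 - 41/3 = 619/3 ≈ 206.33)
(K(k, 63) - 4148)/(d - 2840) = (-63 - 4148)/(619/3 - 2840) = -4211/(-7901/3) = -4211*(-3/7901) = 12633/7901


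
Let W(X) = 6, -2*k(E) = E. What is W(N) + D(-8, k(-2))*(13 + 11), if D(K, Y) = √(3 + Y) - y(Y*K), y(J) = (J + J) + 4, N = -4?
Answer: 342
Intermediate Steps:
k(E) = -E/2
y(J) = 4 + 2*J (y(J) = 2*J + 4 = 4 + 2*J)
D(K, Y) = -4 + √(3 + Y) - 2*K*Y (D(K, Y) = √(3 + Y) - (4 + 2*(Y*K)) = √(3 + Y) - (4 + 2*(K*Y)) = √(3 + Y) - (4 + 2*K*Y) = √(3 + Y) + (-4 - 2*K*Y) = -4 + √(3 + Y) - 2*K*Y)
W(N) + D(-8, k(-2))*(13 + 11) = 6 + (-4 + √(3 - ½*(-2)) - 2*(-8)*(-½*(-2)))*(13 + 11) = 6 + (-4 + √(3 + 1) - 2*(-8)*1)*24 = 6 + (-4 + √4 + 16)*24 = 6 + (-4 + 2 + 16)*24 = 6 + 14*24 = 6 + 336 = 342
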